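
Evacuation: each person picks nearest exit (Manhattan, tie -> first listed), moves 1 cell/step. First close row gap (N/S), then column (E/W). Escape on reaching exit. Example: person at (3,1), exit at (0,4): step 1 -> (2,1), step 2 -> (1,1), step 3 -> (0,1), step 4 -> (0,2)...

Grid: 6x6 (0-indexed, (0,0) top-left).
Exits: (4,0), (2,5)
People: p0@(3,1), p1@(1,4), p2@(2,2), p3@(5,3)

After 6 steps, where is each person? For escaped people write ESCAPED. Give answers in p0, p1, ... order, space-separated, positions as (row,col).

Step 1: p0:(3,1)->(4,1) | p1:(1,4)->(2,4) | p2:(2,2)->(2,3) | p3:(5,3)->(4,3)
Step 2: p0:(4,1)->(4,0)->EXIT | p1:(2,4)->(2,5)->EXIT | p2:(2,3)->(2,4) | p3:(4,3)->(4,2)
Step 3: p0:escaped | p1:escaped | p2:(2,4)->(2,5)->EXIT | p3:(4,2)->(4,1)
Step 4: p0:escaped | p1:escaped | p2:escaped | p3:(4,1)->(4,0)->EXIT

ESCAPED ESCAPED ESCAPED ESCAPED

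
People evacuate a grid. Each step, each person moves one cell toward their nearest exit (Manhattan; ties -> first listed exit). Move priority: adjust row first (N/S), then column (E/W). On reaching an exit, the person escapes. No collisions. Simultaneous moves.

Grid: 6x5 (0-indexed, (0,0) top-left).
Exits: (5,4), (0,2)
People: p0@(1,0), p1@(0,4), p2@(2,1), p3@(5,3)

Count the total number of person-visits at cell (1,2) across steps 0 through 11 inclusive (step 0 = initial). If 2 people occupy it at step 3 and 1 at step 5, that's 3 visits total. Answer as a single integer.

Answer: 0

Derivation:
Step 0: p0@(1,0) p1@(0,4) p2@(2,1) p3@(5,3) -> at (1,2): 0 [-], cum=0
Step 1: p0@(0,0) p1@(0,3) p2@(1,1) p3@ESC -> at (1,2): 0 [-], cum=0
Step 2: p0@(0,1) p1@ESC p2@(0,1) p3@ESC -> at (1,2): 0 [-], cum=0
Step 3: p0@ESC p1@ESC p2@ESC p3@ESC -> at (1,2): 0 [-], cum=0
Total visits = 0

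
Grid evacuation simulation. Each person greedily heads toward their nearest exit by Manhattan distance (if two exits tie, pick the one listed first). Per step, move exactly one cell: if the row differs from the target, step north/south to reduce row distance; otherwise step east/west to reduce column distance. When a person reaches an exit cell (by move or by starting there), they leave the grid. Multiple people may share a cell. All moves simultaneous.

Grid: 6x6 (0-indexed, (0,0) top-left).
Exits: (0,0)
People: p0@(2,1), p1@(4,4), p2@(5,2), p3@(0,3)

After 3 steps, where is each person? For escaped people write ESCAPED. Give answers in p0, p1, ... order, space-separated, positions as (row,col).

Step 1: p0:(2,1)->(1,1) | p1:(4,4)->(3,4) | p2:(5,2)->(4,2) | p3:(0,3)->(0,2)
Step 2: p0:(1,1)->(0,1) | p1:(3,4)->(2,4) | p2:(4,2)->(3,2) | p3:(0,2)->(0,1)
Step 3: p0:(0,1)->(0,0)->EXIT | p1:(2,4)->(1,4) | p2:(3,2)->(2,2) | p3:(0,1)->(0,0)->EXIT

ESCAPED (1,4) (2,2) ESCAPED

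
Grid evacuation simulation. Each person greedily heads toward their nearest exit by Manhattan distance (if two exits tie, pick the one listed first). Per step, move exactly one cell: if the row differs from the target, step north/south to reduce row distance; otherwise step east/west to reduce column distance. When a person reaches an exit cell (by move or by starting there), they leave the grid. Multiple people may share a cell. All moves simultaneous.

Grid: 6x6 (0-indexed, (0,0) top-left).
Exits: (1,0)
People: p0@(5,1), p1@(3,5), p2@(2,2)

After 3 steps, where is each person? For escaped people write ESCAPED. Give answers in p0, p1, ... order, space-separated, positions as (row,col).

Step 1: p0:(5,1)->(4,1) | p1:(3,5)->(2,5) | p2:(2,2)->(1,2)
Step 2: p0:(4,1)->(3,1) | p1:(2,5)->(1,5) | p2:(1,2)->(1,1)
Step 3: p0:(3,1)->(2,1) | p1:(1,5)->(1,4) | p2:(1,1)->(1,0)->EXIT

(2,1) (1,4) ESCAPED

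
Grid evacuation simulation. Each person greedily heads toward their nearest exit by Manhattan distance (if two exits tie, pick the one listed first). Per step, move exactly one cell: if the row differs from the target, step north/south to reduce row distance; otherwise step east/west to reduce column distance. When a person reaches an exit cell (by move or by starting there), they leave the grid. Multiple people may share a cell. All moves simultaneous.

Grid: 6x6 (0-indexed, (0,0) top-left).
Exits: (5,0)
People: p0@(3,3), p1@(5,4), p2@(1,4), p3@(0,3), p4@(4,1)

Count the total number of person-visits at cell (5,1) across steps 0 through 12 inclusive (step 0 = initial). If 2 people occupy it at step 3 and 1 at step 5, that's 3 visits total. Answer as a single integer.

Answer: 5

Derivation:
Step 0: p0@(3,3) p1@(5,4) p2@(1,4) p3@(0,3) p4@(4,1) -> at (5,1): 0 [-], cum=0
Step 1: p0@(4,3) p1@(5,3) p2@(2,4) p3@(1,3) p4@(5,1) -> at (5,1): 1 [p4], cum=1
Step 2: p0@(5,3) p1@(5,2) p2@(3,4) p3@(2,3) p4@ESC -> at (5,1): 0 [-], cum=1
Step 3: p0@(5,2) p1@(5,1) p2@(4,4) p3@(3,3) p4@ESC -> at (5,1): 1 [p1], cum=2
Step 4: p0@(5,1) p1@ESC p2@(5,4) p3@(4,3) p4@ESC -> at (5,1): 1 [p0], cum=3
Step 5: p0@ESC p1@ESC p2@(5,3) p3@(5,3) p4@ESC -> at (5,1): 0 [-], cum=3
Step 6: p0@ESC p1@ESC p2@(5,2) p3@(5,2) p4@ESC -> at (5,1): 0 [-], cum=3
Step 7: p0@ESC p1@ESC p2@(5,1) p3@(5,1) p4@ESC -> at (5,1): 2 [p2,p3], cum=5
Step 8: p0@ESC p1@ESC p2@ESC p3@ESC p4@ESC -> at (5,1): 0 [-], cum=5
Total visits = 5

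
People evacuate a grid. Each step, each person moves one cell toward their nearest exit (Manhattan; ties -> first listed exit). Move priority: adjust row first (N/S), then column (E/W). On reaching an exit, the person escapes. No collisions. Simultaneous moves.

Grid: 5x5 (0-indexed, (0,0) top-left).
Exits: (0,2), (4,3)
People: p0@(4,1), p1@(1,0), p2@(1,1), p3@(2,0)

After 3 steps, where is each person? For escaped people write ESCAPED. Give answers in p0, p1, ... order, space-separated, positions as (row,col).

Step 1: p0:(4,1)->(4,2) | p1:(1,0)->(0,0) | p2:(1,1)->(0,1) | p3:(2,0)->(1,0)
Step 2: p0:(4,2)->(4,3)->EXIT | p1:(0,0)->(0,1) | p2:(0,1)->(0,2)->EXIT | p3:(1,0)->(0,0)
Step 3: p0:escaped | p1:(0,1)->(0,2)->EXIT | p2:escaped | p3:(0,0)->(0,1)

ESCAPED ESCAPED ESCAPED (0,1)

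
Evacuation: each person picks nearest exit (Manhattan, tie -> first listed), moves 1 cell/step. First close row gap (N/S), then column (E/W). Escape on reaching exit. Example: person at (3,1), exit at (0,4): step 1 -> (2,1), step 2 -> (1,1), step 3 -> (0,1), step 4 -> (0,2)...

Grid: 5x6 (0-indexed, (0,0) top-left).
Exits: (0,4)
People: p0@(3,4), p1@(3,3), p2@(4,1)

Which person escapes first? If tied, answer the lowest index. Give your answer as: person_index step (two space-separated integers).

Step 1: p0:(3,4)->(2,4) | p1:(3,3)->(2,3) | p2:(4,1)->(3,1)
Step 2: p0:(2,4)->(1,4) | p1:(2,3)->(1,3) | p2:(3,1)->(2,1)
Step 3: p0:(1,4)->(0,4)->EXIT | p1:(1,3)->(0,3) | p2:(2,1)->(1,1)
Step 4: p0:escaped | p1:(0,3)->(0,4)->EXIT | p2:(1,1)->(0,1)
Step 5: p0:escaped | p1:escaped | p2:(0,1)->(0,2)
Step 6: p0:escaped | p1:escaped | p2:(0,2)->(0,3)
Step 7: p0:escaped | p1:escaped | p2:(0,3)->(0,4)->EXIT
Exit steps: [3, 4, 7]
First to escape: p0 at step 3

Answer: 0 3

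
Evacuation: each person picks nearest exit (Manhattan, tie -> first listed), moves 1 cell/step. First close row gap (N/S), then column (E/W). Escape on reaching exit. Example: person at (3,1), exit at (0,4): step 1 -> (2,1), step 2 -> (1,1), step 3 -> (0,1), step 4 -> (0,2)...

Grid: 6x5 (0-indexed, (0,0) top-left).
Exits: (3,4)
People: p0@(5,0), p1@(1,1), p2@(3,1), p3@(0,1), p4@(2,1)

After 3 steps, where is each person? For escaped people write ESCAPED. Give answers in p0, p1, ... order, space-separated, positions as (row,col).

Step 1: p0:(5,0)->(4,0) | p1:(1,1)->(2,1) | p2:(3,1)->(3,2) | p3:(0,1)->(1,1) | p4:(2,1)->(3,1)
Step 2: p0:(4,0)->(3,0) | p1:(2,1)->(3,1) | p2:(3,2)->(3,3) | p3:(1,1)->(2,1) | p4:(3,1)->(3,2)
Step 3: p0:(3,0)->(3,1) | p1:(3,1)->(3,2) | p2:(3,3)->(3,4)->EXIT | p3:(2,1)->(3,1) | p4:(3,2)->(3,3)

(3,1) (3,2) ESCAPED (3,1) (3,3)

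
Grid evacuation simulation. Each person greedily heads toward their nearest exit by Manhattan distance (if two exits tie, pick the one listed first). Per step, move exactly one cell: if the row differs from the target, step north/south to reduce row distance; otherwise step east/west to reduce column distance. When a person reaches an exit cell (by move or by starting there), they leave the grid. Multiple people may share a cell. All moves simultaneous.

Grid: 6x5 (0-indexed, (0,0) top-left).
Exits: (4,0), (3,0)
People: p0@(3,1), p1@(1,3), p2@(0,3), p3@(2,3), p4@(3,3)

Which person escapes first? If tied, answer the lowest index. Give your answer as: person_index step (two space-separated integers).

Step 1: p0:(3,1)->(3,0)->EXIT | p1:(1,3)->(2,3) | p2:(0,3)->(1,3) | p3:(2,3)->(3,3) | p4:(3,3)->(3,2)
Step 2: p0:escaped | p1:(2,3)->(3,3) | p2:(1,3)->(2,3) | p3:(3,3)->(3,2) | p4:(3,2)->(3,1)
Step 3: p0:escaped | p1:(3,3)->(3,2) | p2:(2,3)->(3,3) | p3:(3,2)->(3,1) | p4:(3,1)->(3,0)->EXIT
Step 4: p0:escaped | p1:(3,2)->(3,1) | p2:(3,3)->(3,2) | p3:(3,1)->(3,0)->EXIT | p4:escaped
Step 5: p0:escaped | p1:(3,1)->(3,0)->EXIT | p2:(3,2)->(3,1) | p3:escaped | p4:escaped
Step 6: p0:escaped | p1:escaped | p2:(3,1)->(3,0)->EXIT | p3:escaped | p4:escaped
Exit steps: [1, 5, 6, 4, 3]
First to escape: p0 at step 1

Answer: 0 1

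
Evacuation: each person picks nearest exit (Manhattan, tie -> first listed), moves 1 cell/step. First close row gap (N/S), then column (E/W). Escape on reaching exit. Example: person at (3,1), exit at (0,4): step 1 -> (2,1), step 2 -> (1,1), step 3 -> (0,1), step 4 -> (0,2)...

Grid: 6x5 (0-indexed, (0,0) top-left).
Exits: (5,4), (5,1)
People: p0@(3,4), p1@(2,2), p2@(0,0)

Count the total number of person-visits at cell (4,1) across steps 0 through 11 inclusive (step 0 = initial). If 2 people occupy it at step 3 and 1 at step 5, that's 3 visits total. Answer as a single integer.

Answer: 0

Derivation:
Step 0: p0@(3,4) p1@(2,2) p2@(0,0) -> at (4,1): 0 [-], cum=0
Step 1: p0@(4,4) p1@(3,2) p2@(1,0) -> at (4,1): 0 [-], cum=0
Step 2: p0@ESC p1@(4,2) p2@(2,0) -> at (4,1): 0 [-], cum=0
Step 3: p0@ESC p1@(5,2) p2@(3,0) -> at (4,1): 0 [-], cum=0
Step 4: p0@ESC p1@ESC p2@(4,0) -> at (4,1): 0 [-], cum=0
Step 5: p0@ESC p1@ESC p2@(5,0) -> at (4,1): 0 [-], cum=0
Step 6: p0@ESC p1@ESC p2@ESC -> at (4,1): 0 [-], cum=0
Total visits = 0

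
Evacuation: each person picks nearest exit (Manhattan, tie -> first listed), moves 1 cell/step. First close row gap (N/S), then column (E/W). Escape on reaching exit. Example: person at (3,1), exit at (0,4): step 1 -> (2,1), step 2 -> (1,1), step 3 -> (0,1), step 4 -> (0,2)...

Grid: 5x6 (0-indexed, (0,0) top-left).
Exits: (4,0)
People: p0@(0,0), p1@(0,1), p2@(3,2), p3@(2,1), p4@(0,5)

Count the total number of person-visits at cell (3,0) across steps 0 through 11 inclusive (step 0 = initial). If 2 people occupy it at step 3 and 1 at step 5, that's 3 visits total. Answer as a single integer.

Answer: 1

Derivation:
Step 0: p0@(0,0) p1@(0,1) p2@(3,2) p3@(2,1) p4@(0,5) -> at (3,0): 0 [-], cum=0
Step 1: p0@(1,0) p1@(1,1) p2@(4,2) p3@(3,1) p4@(1,5) -> at (3,0): 0 [-], cum=0
Step 2: p0@(2,0) p1@(2,1) p2@(4,1) p3@(4,1) p4@(2,5) -> at (3,0): 0 [-], cum=0
Step 3: p0@(3,0) p1@(3,1) p2@ESC p3@ESC p4@(3,5) -> at (3,0): 1 [p0], cum=1
Step 4: p0@ESC p1@(4,1) p2@ESC p3@ESC p4@(4,5) -> at (3,0): 0 [-], cum=1
Step 5: p0@ESC p1@ESC p2@ESC p3@ESC p4@(4,4) -> at (3,0): 0 [-], cum=1
Step 6: p0@ESC p1@ESC p2@ESC p3@ESC p4@(4,3) -> at (3,0): 0 [-], cum=1
Step 7: p0@ESC p1@ESC p2@ESC p3@ESC p4@(4,2) -> at (3,0): 0 [-], cum=1
Step 8: p0@ESC p1@ESC p2@ESC p3@ESC p4@(4,1) -> at (3,0): 0 [-], cum=1
Step 9: p0@ESC p1@ESC p2@ESC p3@ESC p4@ESC -> at (3,0): 0 [-], cum=1
Total visits = 1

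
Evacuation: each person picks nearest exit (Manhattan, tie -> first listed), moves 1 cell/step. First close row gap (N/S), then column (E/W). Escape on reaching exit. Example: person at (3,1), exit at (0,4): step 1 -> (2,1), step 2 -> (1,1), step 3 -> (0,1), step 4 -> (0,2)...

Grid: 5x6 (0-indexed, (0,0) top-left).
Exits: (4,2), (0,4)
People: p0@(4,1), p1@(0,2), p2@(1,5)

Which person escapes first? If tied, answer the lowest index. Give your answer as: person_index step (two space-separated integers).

Step 1: p0:(4,1)->(4,2)->EXIT | p1:(0,2)->(0,3) | p2:(1,5)->(0,5)
Step 2: p0:escaped | p1:(0,3)->(0,4)->EXIT | p2:(0,5)->(0,4)->EXIT
Exit steps: [1, 2, 2]
First to escape: p0 at step 1

Answer: 0 1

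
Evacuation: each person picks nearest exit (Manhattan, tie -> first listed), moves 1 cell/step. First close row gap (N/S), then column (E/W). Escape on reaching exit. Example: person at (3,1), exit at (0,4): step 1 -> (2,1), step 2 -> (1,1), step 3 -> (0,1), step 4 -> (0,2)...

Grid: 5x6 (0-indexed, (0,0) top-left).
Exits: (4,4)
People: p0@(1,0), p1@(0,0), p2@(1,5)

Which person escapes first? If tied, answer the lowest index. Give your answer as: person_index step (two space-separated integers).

Step 1: p0:(1,0)->(2,0) | p1:(0,0)->(1,0) | p2:(1,5)->(2,5)
Step 2: p0:(2,0)->(3,0) | p1:(1,0)->(2,0) | p2:(2,5)->(3,5)
Step 3: p0:(3,0)->(4,0) | p1:(2,0)->(3,0) | p2:(3,5)->(4,5)
Step 4: p0:(4,0)->(4,1) | p1:(3,0)->(4,0) | p2:(4,5)->(4,4)->EXIT
Step 5: p0:(4,1)->(4,2) | p1:(4,0)->(4,1) | p2:escaped
Step 6: p0:(4,2)->(4,3) | p1:(4,1)->(4,2) | p2:escaped
Step 7: p0:(4,3)->(4,4)->EXIT | p1:(4,2)->(4,3) | p2:escaped
Step 8: p0:escaped | p1:(4,3)->(4,4)->EXIT | p2:escaped
Exit steps: [7, 8, 4]
First to escape: p2 at step 4

Answer: 2 4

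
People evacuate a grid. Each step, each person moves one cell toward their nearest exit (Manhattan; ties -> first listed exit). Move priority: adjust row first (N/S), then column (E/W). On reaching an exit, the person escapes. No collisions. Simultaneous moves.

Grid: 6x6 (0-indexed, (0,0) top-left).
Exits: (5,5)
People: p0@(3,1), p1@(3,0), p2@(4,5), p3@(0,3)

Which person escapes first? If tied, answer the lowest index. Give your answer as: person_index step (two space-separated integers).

Step 1: p0:(3,1)->(4,1) | p1:(3,0)->(4,0) | p2:(4,5)->(5,5)->EXIT | p3:(0,3)->(1,3)
Step 2: p0:(4,1)->(5,1) | p1:(4,0)->(5,0) | p2:escaped | p3:(1,3)->(2,3)
Step 3: p0:(5,1)->(5,2) | p1:(5,0)->(5,1) | p2:escaped | p3:(2,3)->(3,3)
Step 4: p0:(5,2)->(5,3) | p1:(5,1)->(5,2) | p2:escaped | p3:(3,3)->(4,3)
Step 5: p0:(5,3)->(5,4) | p1:(5,2)->(5,3) | p2:escaped | p3:(4,3)->(5,3)
Step 6: p0:(5,4)->(5,5)->EXIT | p1:(5,3)->(5,4) | p2:escaped | p3:(5,3)->(5,4)
Step 7: p0:escaped | p1:(5,4)->(5,5)->EXIT | p2:escaped | p3:(5,4)->(5,5)->EXIT
Exit steps: [6, 7, 1, 7]
First to escape: p2 at step 1

Answer: 2 1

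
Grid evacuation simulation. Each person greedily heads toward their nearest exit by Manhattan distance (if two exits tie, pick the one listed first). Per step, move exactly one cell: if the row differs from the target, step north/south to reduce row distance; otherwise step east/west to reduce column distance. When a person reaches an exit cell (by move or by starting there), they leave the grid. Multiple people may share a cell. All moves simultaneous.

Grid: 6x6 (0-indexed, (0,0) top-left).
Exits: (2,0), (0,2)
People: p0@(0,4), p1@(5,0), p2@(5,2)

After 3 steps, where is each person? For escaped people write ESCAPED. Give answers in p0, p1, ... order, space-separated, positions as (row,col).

Step 1: p0:(0,4)->(0,3) | p1:(5,0)->(4,0) | p2:(5,2)->(4,2)
Step 2: p0:(0,3)->(0,2)->EXIT | p1:(4,0)->(3,0) | p2:(4,2)->(3,2)
Step 3: p0:escaped | p1:(3,0)->(2,0)->EXIT | p2:(3,2)->(2,2)

ESCAPED ESCAPED (2,2)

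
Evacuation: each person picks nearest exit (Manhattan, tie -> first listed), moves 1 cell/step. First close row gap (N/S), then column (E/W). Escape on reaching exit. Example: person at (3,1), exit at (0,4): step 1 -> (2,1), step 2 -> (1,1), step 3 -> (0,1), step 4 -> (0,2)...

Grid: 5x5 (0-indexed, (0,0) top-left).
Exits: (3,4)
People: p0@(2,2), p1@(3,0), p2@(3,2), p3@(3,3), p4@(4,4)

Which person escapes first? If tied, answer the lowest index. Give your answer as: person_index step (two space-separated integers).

Step 1: p0:(2,2)->(3,2) | p1:(3,0)->(3,1) | p2:(3,2)->(3,3) | p3:(3,3)->(3,4)->EXIT | p4:(4,4)->(3,4)->EXIT
Step 2: p0:(3,2)->(3,3) | p1:(3,1)->(3,2) | p2:(3,3)->(3,4)->EXIT | p3:escaped | p4:escaped
Step 3: p0:(3,3)->(3,4)->EXIT | p1:(3,2)->(3,3) | p2:escaped | p3:escaped | p4:escaped
Step 4: p0:escaped | p1:(3,3)->(3,4)->EXIT | p2:escaped | p3:escaped | p4:escaped
Exit steps: [3, 4, 2, 1, 1]
First to escape: p3 at step 1

Answer: 3 1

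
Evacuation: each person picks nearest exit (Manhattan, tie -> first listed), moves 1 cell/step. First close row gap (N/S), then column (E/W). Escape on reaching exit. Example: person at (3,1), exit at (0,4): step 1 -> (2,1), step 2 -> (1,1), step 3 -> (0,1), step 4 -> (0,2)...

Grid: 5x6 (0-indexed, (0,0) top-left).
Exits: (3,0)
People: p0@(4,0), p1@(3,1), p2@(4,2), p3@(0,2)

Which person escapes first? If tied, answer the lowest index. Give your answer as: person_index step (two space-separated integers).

Answer: 0 1

Derivation:
Step 1: p0:(4,0)->(3,0)->EXIT | p1:(3,1)->(3,0)->EXIT | p2:(4,2)->(3,2) | p3:(0,2)->(1,2)
Step 2: p0:escaped | p1:escaped | p2:(3,2)->(3,1) | p3:(1,2)->(2,2)
Step 3: p0:escaped | p1:escaped | p2:(3,1)->(3,0)->EXIT | p3:(2,2)->(3,2)
Step 4: p0:escaped | p1:escaped | p2:escaped | p3:(3,2)->(3,1)
Step 5: p0:escaped | p1:escaped | p2:escaped | p3:(3,1)->(3,0)->EXIT
Exit steps: [1, 1, 3, 5]
First to escape: p0 at step 1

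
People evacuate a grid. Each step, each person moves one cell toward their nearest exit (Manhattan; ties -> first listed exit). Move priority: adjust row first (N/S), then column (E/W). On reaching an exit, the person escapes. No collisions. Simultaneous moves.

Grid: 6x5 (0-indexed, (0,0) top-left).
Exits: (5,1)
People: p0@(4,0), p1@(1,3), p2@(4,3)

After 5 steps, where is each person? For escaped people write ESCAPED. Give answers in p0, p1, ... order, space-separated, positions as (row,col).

Step 1: p0:(4,0)->(5,0) | p1:(1,3)->(2,3) | p2:(4,3)->(5,3)
Step 2: p0:(5,0)->(5,1)->EXIT | p1:(2,3)->(3,3) | p2:(5,3)->(5,2)
Step 3: p0:escaped | p1:(3,3)->(4,3) | p2:(5,2)->(5,1)->EXIT
Step 4: p0:escaped | p1:(4,3)->(5,3) | p2:escaped
Step 5: p0:escaped | p1:(5,3)->(5,2) | p2:escaped

ESCAPED (5,2) ESCAPED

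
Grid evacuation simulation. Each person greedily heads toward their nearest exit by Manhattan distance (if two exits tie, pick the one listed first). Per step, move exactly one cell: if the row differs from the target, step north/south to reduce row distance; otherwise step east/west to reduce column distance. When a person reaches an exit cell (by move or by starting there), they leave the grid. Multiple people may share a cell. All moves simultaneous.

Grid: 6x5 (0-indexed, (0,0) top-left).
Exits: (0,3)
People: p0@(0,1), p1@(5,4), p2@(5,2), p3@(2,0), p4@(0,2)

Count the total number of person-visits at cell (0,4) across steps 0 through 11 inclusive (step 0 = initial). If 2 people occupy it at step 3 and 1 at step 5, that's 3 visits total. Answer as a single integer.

Step 0: p0@(0,1) p1@(5,4) p2@(5,2) p3@(2,0) p4@(0,2) -> at (0,4): 0 [-], cum=0
Step 1: p0@(0,2) p1@(4,4) p2@(4,2) p3@(1,0) p4@ESC -> at (0,4): 0 [-], cum=0
Step 2: p0@ESC p1@(3,4) p2@(3,2) p3@(0,0) p4@ESC -> at (0,4): 0 [-], cum=0
Step 3: p0@ESC p1@(2,4) p2@(2,2) p3@(0,1) p4@ESC -> at (0,4): 0 [-], cum=0
Step 4: p0@ESC p1@(1,4) p2@(1,2) p3@(0,2) p4@ESC -> at (0,4): 0 [-], cum=0
Step 5: p0@ESC p1@(0,4) p2@(0,2) p3@ESC p4@ESC -> at (0,4): 1 [p1], cum=1
Step 6: p0@ESC p1@ESC p2@ESC p3@ESC p4@ESC -> at (0,4): 0 [-], cum=1
Total visits = 1

Answer: 1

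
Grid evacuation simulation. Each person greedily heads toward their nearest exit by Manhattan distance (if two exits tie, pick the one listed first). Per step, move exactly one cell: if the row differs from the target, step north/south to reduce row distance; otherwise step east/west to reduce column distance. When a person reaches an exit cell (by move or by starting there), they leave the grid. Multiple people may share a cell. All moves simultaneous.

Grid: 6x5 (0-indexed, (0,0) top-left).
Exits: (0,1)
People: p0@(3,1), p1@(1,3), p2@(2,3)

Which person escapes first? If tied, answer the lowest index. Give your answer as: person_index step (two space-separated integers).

Answer: 0 3

Derivation:
Step 1: p0:(3,1)->(2,1) | p1:(1,3)->(0,3) | p2:(2,3)->(1,3)
Step 2: p0:(2,1)->(1,1) | p1:(0,3)->(0,2) | p2:(1,3)->(0,3)
Step 3: p0:(1,1)->(0,1)->EXIT | p1:(0,2)->(0,1)->EXIT | p2:(0,3)->(0,2)
Step 4: p0:escaped | p1:escaped | p2:(0,2)->(0,1)->EXIT
Exit steps: [3, 3, 4]
First to escape: p0 at step 3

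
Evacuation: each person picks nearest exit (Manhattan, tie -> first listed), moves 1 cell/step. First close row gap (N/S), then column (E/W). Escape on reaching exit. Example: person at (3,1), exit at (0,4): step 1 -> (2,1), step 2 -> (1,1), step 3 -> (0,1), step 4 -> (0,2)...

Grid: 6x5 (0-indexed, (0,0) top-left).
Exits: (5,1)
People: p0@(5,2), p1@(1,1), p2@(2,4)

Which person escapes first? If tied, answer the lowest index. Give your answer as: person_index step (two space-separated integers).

Step 1: p0:(5,2)->(5,1)->EXIT | p1:(1,1)->(2,1) | p2:(2,4)->(3,4)
Step 2: p0:escaped | p1:(2,1)->(3,1) | p2:(3,4)->(4,4)
Step 3: p0:escaped | p1:(3,1)->(4,1) | p2:(4,4)->(5,4)
Step 4: p0:escaped | p1:(4,1)->(5,1)->EXIT | p2:(5,4)->(5,3)
Step 5: p0:escaped | p1:escaped | p2:(5,3)->(5,2)
Step 6: p0:escaped | p1:escaped | p2:(5,2)->(5,1)->EXIT
Exit steps: [1, 4, 6]
First to escape: p0 at step 1

Answer: 0 1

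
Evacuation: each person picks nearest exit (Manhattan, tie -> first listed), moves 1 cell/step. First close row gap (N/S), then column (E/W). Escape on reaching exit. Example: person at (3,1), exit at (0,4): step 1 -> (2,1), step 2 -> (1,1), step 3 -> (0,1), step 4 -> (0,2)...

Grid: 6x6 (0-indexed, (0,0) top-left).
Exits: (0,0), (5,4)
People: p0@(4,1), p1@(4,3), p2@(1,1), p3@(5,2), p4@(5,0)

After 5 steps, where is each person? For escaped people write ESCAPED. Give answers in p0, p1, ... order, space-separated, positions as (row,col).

Step 1: p0:(4,1)->(5,1) | p1:(4,3)->(5,3) | p2:(1,1)->(0,1) | p3:(5,2)->(5,3) | p4:(5,0)->(5,1)
Step 2: p0:(5,1)->(5,2) | p1:(5,3)->(5,4)->EXIT | p2:(0,1)->(0,0)->EXIT | p3:(5,3)->(5,4)->EXIT | p4:(5,1)->(5,2)
Step 3: p0:(5,2)->(5,3) | p1:escaped | p2:escaped | p3:escaped | p4:(5,2)->(5,3)
Step 4: p0:(5,3)->(5,4)->EXIT | p1:escaped | p2:escaped | p3:escaped | p4:(5,3)->(5,4)->EXIT

ESCAPED ESCAPED ESCAPED ESCAPED ESCAPED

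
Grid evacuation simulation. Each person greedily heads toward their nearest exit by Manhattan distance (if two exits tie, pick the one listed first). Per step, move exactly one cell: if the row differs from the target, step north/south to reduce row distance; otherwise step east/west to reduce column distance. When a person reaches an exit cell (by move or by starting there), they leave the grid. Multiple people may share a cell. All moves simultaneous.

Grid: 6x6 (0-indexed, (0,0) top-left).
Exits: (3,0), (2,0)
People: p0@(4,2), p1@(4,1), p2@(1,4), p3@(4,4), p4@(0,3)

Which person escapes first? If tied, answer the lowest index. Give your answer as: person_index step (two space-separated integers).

Step 1: p0:(4,2)->(3,2) | p1:(4,1)->(3,1) | p2:(1,4)->(2,4) | p3:(4,4)->(3,4) | p4:(0,3)->(1,3)
Step 2: p0:(3,2)->(3,1) | p1:(3,1)->(3,0)->EXIT | p2:(2,4)->(2,3) | p3:(3,4)->(3,3) | p4:(1,3)->(2,3)
Step 3: p0:(3,1)->(3,0)->EXIT | p1:escaped | p2:(2,3)->(2,2) | p3:(3,3)->(3,2) | p4:(2,3)->(2,2)
Step 4: p0:escaped | p1:escaped | p2:(2,2)->(2,1) | p3:(3,2)->(3,1) | p4:(2,2)->(2,1)
Step 5: p0:escaped | p1:escaped | p2:(2,1)->(2,0)->EXIT | p3:(3,1)->(3,0)->EXIT | p4:(2,1)->(2,0)->EXIT
Exit steps: [3, 2, 5, 5, 5]
First to escape: p1 at step 2

Answer: 1 2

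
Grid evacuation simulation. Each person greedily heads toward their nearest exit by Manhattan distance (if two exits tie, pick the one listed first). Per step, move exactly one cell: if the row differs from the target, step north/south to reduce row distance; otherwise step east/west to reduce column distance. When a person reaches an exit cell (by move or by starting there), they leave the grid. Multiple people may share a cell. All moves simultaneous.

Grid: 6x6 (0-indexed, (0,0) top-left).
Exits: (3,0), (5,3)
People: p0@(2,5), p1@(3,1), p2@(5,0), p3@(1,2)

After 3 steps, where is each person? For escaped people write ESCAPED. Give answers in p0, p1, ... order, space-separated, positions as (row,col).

Step 1: p0:(2,5)->(3,5) | p1:(3,1)->(3,0)->EXIT | p2:(5,0)->(4,0) | p3:(1,2)->(2,2)
Step 2: p0:(3,5)->(4,5) | p1:escaped | p2:(4,0)->(3,0)->EXIT | p3:(2,2)->(3,2)
Step 3: p0:(4,5)->(5,5) | p1:escaped | p2:escaped | p3:(3,2)->(3,1)

(5,5) ESCAPED ESCAPED (3,1)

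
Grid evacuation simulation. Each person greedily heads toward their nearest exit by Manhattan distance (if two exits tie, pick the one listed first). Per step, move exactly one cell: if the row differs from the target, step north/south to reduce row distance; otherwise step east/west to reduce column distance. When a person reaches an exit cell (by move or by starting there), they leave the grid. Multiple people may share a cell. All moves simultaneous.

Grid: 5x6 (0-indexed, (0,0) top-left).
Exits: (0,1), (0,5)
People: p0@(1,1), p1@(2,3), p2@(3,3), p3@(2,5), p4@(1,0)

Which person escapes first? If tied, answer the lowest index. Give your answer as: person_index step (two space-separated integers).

Answer: 0 1

Derivation:
Step 1: p0:(1,1)->(0,1)->EXIT | p1:(2,3)->(1,3) | p2:(3,3)->(2,3) | p3:(2,5)->(1,5) | p4:(1,0)->(0,0)
Step 2: p0:escaped | p1:(1,3)->(0,3) | p2:(2,3)->(1,3) | p3:(1,5)->(0,5)->EXIT | p4:(0,0)->(0,1)->EXIT
Step 3: p0:escaped | p1:(0,3)->(0,2) | p2:(1,3)->(0,3) | p3:escaped | p4:escaped
Step 4: p0:escaped | p1:(0,2)->(0,1)->EXIT | p2:(0,3)->(0,2) | p3:escaped | p4:escaped
Step 5: p0:escaped | p1:escaped | p2:(0,2)->(0,1)->EXIT | p3:escaped | p4:escaped
Exit steps: [1, 4, 5, 2, 2]
First to escape: p0 at step 1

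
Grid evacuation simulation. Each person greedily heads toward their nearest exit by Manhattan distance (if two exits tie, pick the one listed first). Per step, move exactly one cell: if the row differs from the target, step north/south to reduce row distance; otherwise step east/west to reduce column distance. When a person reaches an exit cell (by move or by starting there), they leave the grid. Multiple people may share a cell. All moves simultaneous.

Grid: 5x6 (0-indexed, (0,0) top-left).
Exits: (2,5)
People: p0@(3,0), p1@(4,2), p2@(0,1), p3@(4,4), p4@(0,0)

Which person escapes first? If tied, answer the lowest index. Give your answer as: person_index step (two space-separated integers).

Step 1: p0:(3,0)->(2,0) | p1:(4,2)->(3,2) | p2:(0,1)->(1,1) | p3:(4,4)->(3,4) | p4:(0,0)->(1,0)
Step 2: p0:(2,0)->(2,1) | p1:(3,2)->(2,2) | p2:(1,1)->(2,1) | p3:(3,4)->(2,4) | p4:(1,0)->(2,0)
Step 3: p0:(2,1)->(2,2) | p1:(2,2)->(2,3) | p2:(2,1)->(2,2) | p3:(2,4)->(2,5)->EXIT | p4:(2,0)->(2,1)
Step 4: p0:(2,2)->(2,3) | p1:(2,3)->(2,4) | p2:(2,2)->(2,3) | p3:escaped | p4:(2,1)->(2,2)
Step 5: p0:(2,3)->(2,4) | p1:(2,4)->(2,5)->EXIT | p2:(2,3)->(2,4) | p3:escaped | p4:(2,2)->(2,3)
Step 6: p0:(2,4)->(2,5)->EXIT | p1:escaped | p2:(2,4)->(2,5)->EXIT | p3:escaped | p4:(2,3)->(2,4)
Step 7: p0:escaped | p1:escaped | p2:escaped | p3:escaped | p4:(2,4)->(2,5)->EXIT
Exit steps: [6, 5, 6, 3, 7]
First to escape: p3 at step 3

Answer: 3 3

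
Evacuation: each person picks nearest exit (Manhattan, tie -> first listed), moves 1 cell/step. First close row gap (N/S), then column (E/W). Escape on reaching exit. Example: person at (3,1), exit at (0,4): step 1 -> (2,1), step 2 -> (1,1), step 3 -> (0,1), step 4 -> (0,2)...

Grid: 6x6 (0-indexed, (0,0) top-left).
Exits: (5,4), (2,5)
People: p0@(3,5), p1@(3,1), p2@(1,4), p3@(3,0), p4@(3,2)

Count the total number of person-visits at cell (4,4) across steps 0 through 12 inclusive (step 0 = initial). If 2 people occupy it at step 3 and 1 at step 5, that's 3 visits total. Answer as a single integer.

Answer: 0

Derivation:
Step 0: p0@(3,5) p1@(3,1) p2@(1,4) p3@(3,0) p4@(3,2) -> at (4,4): 0 [-], cum=0
Step 1: p0@ESC p1@(4,1) p2@(2,4) p3@(4,0) p4@(4,2) -> at (4,4): 0 [-], cum=0
Step 2: p0@ESC p1@(5,1) p2@ESC p3@(5,0) p4@(5,2) -> at (4,4): 0 [-], cum=0
Step 3: p0@ESC p1@(5,2) p2@ESC p3@(5,1) p4@(5,3) -> at (4,4): 0 [-], cum=0
Step 4: p0@ESC p1@(5,3) p2@ESC p3@(5,2) p4@ESC -> at (4,4): 0 [-], cum=0
Step 5: p0@ESC p1@ESC p2@ESC p3@(5,3) p4@ESC -> at (4,4): 0 [-], cum=0
Step 6: p0@ESC p1@ESC p2@ESC p3@ESC p4@ESC -> at (4,4): 0 [-], cum=0
Total visits = 0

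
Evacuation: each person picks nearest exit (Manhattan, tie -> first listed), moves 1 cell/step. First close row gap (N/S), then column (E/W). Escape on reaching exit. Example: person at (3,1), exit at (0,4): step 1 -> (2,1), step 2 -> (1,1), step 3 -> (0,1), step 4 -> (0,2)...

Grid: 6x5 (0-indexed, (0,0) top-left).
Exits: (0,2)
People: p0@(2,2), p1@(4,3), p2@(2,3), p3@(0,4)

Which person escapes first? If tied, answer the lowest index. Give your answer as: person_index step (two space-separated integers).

Step 1: p0:(2,2)->(1,2) | p1:(4,3)->(3,3) | p2:(2,3)->(1,3) | p3:(0,4)->(0,3)
Step 2: p0:(1,2)->(0,2)->EXIT | p1:(3,3)->(2,3) | p2:(1,3)->(0,3) | p3:(0,3)->(0,2)->EXIT
Step 3: p0:escaped | p1:(2,3)->(1,3) | p2:(0,3)->(0,2)->EXIT | p3:escaped
Step 4: p0:escaped | p1:(1,3)->(0,3) | p2:escaped | p3:escaped
Step 5: p0:escaped | p1:(0,3)->(0,2)->EXIT | p2:escaped | p3:escaped
Exit steps: [2, 5, 3, 2]
First to escape: p0 at step 2

Answer: 0 2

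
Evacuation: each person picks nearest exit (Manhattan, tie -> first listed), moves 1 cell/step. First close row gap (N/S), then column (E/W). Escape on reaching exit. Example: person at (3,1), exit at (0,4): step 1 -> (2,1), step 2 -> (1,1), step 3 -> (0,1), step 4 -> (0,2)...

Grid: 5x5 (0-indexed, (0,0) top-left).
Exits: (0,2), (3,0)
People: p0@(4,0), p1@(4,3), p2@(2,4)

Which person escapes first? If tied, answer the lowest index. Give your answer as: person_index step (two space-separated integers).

Answer: 0 1

Derivation:
Step 1: p0:(4,0)->(3,0)->EXIT | p1:(4,3)->(3,3) | p2:(2,4)->(1,4)
Step 2: p0:escaped | p1:(3,3)->(3,2) | p2:(1,4)->(0,4)
Step 3: p0:escaped | p1:(3,2)->(3,1) | p2:(0,4)->(0,3)
Step 4: p0:escaped | p1:(3,1)->(3,0)->EXIT | p2:(0,3)->(0,2)->EXIT
Exit steps: [1, 4, 4]
First to escape: p0 at step 1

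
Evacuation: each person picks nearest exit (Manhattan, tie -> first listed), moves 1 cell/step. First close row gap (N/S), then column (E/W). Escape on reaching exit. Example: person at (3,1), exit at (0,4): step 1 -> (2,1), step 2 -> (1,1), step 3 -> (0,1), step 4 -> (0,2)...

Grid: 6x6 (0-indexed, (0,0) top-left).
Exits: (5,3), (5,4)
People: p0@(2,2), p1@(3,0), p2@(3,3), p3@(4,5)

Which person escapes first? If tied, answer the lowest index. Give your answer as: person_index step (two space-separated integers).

Answer: 2 2

Derivation:
Step 1: p0:(2,2)->(3,2) | p1:(3,0)->(4,0) | p2:(3,3)->(4,3) | p3:(4,5)->(5,5)
Step 2: p0:(3,2)->(4,2) | p1:(4,0)->(5,0) | p2:(4,3)->(5,3)->EXIT | p3:(5,5)->(5,4)->EXIT
Step 3: p0:(4,2)->(5,2) | p1:(5,0)->(5,1) | p2:escaped | p3:escaped
Step 4: p0:(5,2)->(5,3)->EXIT | p1:(5,1)->(5,2) | p2:escaped | p3:escaped
Step 5: p0:escaped | p1:(5,2)->(5,3)->EXIT | p2:escaped | p3:escaped
Exit steps: [4, 5, 2, 2]
First to escape: p2 at step 2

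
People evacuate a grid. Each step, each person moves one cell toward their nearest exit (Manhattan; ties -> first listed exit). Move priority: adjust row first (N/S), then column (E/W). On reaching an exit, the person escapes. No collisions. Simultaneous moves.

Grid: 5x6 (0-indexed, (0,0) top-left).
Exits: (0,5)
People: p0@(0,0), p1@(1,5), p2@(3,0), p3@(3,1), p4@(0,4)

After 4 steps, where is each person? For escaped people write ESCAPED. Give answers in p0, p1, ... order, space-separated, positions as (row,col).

Step 1: p0:(0,0)->(0,1) | p1:(1,5)->(0,5)->EXIT | p2:(3,0)->(2,0) | p3:(3,1)->(2,1) | p4:(0,4)->(0,5)->EXIT
Step 2: p0:(0,1)->(0,2) | p1:escaped | p2:(2,0)->(1,0) | p3:(2,1)->(1,1) | p4:escaped
Step 3: p0:(0,2)->(0,3) | p1:escaped | p2:(1,0)->(0,0) | p3:(1,1)->(0,1) | p4:escaped
Step 4: p0:(0,3)->(0,4) | p1:escaped | p2:(0,0)->(0,1) | p3:(0,1)->(0,2) | p4:escaped

(0,4) ESCAPED (0,1) (0,2) ESCAPED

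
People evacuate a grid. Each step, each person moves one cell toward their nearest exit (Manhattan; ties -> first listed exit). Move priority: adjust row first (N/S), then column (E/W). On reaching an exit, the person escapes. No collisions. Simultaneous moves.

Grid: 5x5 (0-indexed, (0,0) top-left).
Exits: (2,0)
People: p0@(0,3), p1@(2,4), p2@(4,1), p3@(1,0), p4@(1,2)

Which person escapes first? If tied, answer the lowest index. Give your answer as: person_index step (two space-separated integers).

Answer: 3 1

Derivation:
Step 1: p0:(0,3)->(1,3) | p1:(2,4)->(2,3) | p2:(4,1)->(3,1) | p3:(1,0)->(2,0)->EXIT | p4:(1,2)->(2,2)
Step 2: p0:(1,3)->(2,3) | p1:(2,3)->(2,2) | p2:(3,1)->(2,1) | p3:escaped | p4:(2,2)->(2,1)
Step 3: p0:(2,3)->(2,2) | p1:(2,2)->(2,1) | p2:(2,1)->(2,0)->EXIT | p3:escaped | p4:(2,1)->(2,0)->EXIT
Step 4: p0:(2,2)->(2,1) | p1:(2,1)->(2,0)->EXIT | p2:escaped | p3:escaped | p4:escaped
Step 5: p0:(2,1)->(2,0)->EXIT | p1:escaped | p2:escaped | p3:escaped | p4:escaped
Exit steps: [5, 4, 3, 1, 3]
First to escape: p3 at step 1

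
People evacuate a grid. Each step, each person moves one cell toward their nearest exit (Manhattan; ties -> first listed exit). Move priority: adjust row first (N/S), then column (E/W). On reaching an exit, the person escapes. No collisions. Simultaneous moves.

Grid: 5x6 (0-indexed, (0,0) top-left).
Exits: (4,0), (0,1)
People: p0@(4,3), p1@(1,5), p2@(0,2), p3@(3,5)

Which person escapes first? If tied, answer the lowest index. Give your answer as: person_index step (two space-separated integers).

Step 1: p0:(4,3)->(4,2) | p1:(1,5)->(0,5) | p2:(0,2)->(0,1)->EXIT | p3:(3,5)->(4,5)
Step 2: p0:(4,2)->(4,1) | p1:(0,5)->(0,4) | p2:escaped | p3:(4,5)->(4,4)
Step 3: p0:(4,1)->(4,0)->EXIT | p1:(0,4)->(0,3) | p2:escaped | p3:(4,4)->(4,3)
Step 4: p0:escaped | p1:(0,3)->(0,2) | p2:escaped | p3:(4,3)->(4,2)
Step 5: p0:escaped | p1:(0,2)->(0,1)->EXIT | p2:escaped | p3:(4,2)->(4,1)
Step 6: p0:escaped | p1:escaped | p2:escaped | p3:(4,1)->(4,0)->EXIT
Exit steps: [3, 5, 1, 6]
First to escape: p2 at step 1

Answer: 2 1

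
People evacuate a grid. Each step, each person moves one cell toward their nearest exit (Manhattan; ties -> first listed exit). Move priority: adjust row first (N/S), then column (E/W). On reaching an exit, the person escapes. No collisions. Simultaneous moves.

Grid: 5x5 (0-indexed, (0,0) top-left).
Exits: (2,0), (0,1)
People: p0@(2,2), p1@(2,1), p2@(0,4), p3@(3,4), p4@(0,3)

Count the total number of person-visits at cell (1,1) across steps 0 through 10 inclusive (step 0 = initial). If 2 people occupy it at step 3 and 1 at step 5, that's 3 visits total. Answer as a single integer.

Answer: 0

Derivation:
Step 0: p0@(2,2) p1@(2,1) p2@(0,4) p3@(3,4) p4@(0,3) -> at (1,1): 0 [-], cum=0
Step 1: p0@(2,1) p1@ESC p2@(0,3) p3@(2,4) p4@(0,2) -> at (1,1): 0 [-], cum=0
Step 2: p0@ESC p1@ESC p2@(0,2) p3@(2,3) p4@ESC -> at (1,1): 0 [-], cum=0
Step 3: p0@ESC p1@ESC p2@ESC p3@(2,2) p4@ESC -> at (1,1): 0 [-], cum=0
Step 4: p0@ESC p1@ESC p2@ESC p3@(2,1) p4@ESC -> at (1,1): 0 [-], cum=0
Step 5: p0@ESC p1@ESC p2@ESC p3@ESC p4@ESC -> at (1,1): 0 [-], cum=0
Total visits = 0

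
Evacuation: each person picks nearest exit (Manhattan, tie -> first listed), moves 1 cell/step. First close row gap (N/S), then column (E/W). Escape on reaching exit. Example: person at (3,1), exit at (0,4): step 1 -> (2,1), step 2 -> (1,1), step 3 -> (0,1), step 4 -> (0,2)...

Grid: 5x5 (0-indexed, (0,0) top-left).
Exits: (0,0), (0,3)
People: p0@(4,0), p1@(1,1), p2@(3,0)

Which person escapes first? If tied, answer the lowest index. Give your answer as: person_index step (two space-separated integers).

Step 1: p0:(4,0)->(3,0) | p1:(1,1)->(0,1) | p2:(3,0)->(2,0)
Step 2: p0:(3,0)->(2,0) | p1:(0,1)->(0,0)->EXIT | p2:(2,0)->(1,0)
Step 3: p0:(2,0)->(1,0) | p1:escaped | p2:(1,0)->(0,0)->EXIT
Step 4: p0:(1,0)->(0,0)->EXIT | p1:escaped | p2:escaped
Exit steps: [4, 2, 3]
First to escape: p1 at step 2

Answer: 1 2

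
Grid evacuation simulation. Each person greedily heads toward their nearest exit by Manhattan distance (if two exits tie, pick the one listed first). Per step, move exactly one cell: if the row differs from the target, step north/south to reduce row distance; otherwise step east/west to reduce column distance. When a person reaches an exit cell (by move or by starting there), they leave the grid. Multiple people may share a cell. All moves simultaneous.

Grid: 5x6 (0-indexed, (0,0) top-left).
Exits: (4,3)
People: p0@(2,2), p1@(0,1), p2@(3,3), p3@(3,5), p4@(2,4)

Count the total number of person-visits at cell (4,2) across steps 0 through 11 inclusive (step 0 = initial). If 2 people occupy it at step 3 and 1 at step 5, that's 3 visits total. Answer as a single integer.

Step 0: p0@(2,2) p1@(0,1) p2@(3,3) p3@(3,5) p4@(2,4) -> at (4,2): 0 [-], cum=0
Step 1: p0@(3,2) p1@(1,1) p2@ESC p3@(4,5) p4@(3,4) -> at (4,2): 0 [-], cum=0
Step 2: p0@(4,2) p1@(2,1) p2@ESC p3@(4,4) p4@(4,4) -> at (4,2): 1 [p0], cum=1
Step 3: p0@ESC p1@(3,1) p2@ESC p3@ESC p4@ESC -> at (4,2): 0 [-], cum=1
Step 4: p0@ESC p1@(4,1) p2@ESC p3@ESC p4@ESC -> at (4,2): 0 [-], cum=1
Step 5: p0@ESC p1@(4,2) p2@ESC p3@ESC p4@ESC -> at (4,2): 1 [p1], cum=2
Step 6: p0@ESC p1@ESC p2@ESC p3@ESC p4@ESC -> at (4,2): 0 [-], cum=2
Total visits = 2

Answer: 2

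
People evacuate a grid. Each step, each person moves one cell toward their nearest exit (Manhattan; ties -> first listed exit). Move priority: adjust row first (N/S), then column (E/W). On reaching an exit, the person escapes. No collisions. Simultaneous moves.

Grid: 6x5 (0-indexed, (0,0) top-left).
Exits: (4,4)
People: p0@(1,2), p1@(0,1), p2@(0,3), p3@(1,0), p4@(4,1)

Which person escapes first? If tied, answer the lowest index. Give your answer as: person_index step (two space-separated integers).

Step 1: p0:(1,2)->(2,2) | p1:(0,1)->(1,1) | p2:(0,3)->(1,3) | p3:(1,0)->(2,0) | p4:(4,1)->(4,2)
Step 2: p0:(2,2)->(3,2) | p1:(1,1)->(2,1) | p2:(1,3)->(2,3) | p3:(2,0)->(3,0) | p4:(4,2)->(4,3)
Step 3: p0:(3,2)->(4,2) | p1:(2,1)->(3,1) | p2:(2,3)->(3,3) | p3:(3,0)->(4,0) | p4:(4,3)->(4,4)->EXIT
Step 4: p0:(4,2)->(4,3) | p1:(3,1)->(4,1) | p2:(3,3)->(4,3) | p3:(4,0)->(4,1) | p4:escaped
Step 5: p0:(4,3)->(4,4)->EXIT | p1:(4,1)->(4,2) | p2:(4,3)->(4,4)->EXIT | p3:(4,1)->(4,2) | p4:escaped
Step 6: p0:escaped | p1:(4,2)->(4,3) | p2:escaped | p3:(4,2)->(4,3) | p4:escaped
Step 7: p0:escaped | p1:(4,3)->(4,4)->EXIT | p2:escaped | p3:(4,3)->(4,4)->EXIT | p4:escaped
Exit steps: [5, 7, 5, 7, 3]
First to escape: p4 at step 3

Answer: 4 3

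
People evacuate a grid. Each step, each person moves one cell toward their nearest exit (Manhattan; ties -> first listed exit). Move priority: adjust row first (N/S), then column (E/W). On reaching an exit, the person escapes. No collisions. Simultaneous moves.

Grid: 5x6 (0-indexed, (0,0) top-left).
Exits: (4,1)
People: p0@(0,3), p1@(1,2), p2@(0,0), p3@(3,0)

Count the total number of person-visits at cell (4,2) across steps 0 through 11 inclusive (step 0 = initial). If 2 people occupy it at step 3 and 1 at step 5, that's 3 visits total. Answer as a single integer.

Step 0: p0@(0,3) p1@(1,2) p2@(0,0) p3@(3,0) -> at (4,2): 0 [-], cum=0
Step 1: p0@(1,3) p1@(2,2) p2@(1,0) p3@(4,0) -> at (4,2): 0 [-], cum=0
Step 2: p0@(2,3) p1@(3,2) p2@(2,0) p3@ESC -> at (4,2): 0 [-], cum=0
Step 3: p0@(3,3) p1@(4,2) p2@(3,0) p3@ESC -> at (4,2): 1 [p1], cum=1
Step 4: p0@(4,3) p1@ESC p2@(4,0) p3@ESC -> at (4,2): 0 [-], cum=1
Step 5: p0@(4,2) p1@ESC p2@ESC p3@ESC -> at (4,2): 1 [p0], cum=2
Step 6: p0@ESC p1@ESC p2@ESC p3@ESC -> at (4,2): 0 [-], cum=2
Total visits = 2

Answer: 2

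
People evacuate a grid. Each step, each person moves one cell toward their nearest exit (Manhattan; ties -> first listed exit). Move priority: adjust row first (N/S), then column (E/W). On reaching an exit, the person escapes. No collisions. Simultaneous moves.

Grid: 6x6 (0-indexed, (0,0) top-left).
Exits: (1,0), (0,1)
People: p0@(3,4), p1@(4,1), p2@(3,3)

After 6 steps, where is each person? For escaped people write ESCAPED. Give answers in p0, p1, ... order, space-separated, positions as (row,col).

Step 1: p0:(3,4)->(2,4) | p1:(4,1)->(3,1) | p2:(3,3)->(2,3)
Step 2: p0:(2,4)->(1,4) | p1:(3,1)->(2,1) | p2:(2,3)->(1,3)
Step 3: p0:(1,4)->(1,3) | p1:(2,1)->(1,1) | p2:(1,3)->(1,2)
Step 4: p0:(1,3)->(1,2) | p1:(1,1)->(1,0)->EXIT | p2:(1,2)->(1,1)
Step 5: p0:(1,2)->(1,1) | p1:escaped | p2:(1,1)->(1,0)->EXIT
Step 6: p0:(1,1)->(1,0)->EXIT | p1:escaped | p2:escaped

ESCAPED ESCAPED ESCAPED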